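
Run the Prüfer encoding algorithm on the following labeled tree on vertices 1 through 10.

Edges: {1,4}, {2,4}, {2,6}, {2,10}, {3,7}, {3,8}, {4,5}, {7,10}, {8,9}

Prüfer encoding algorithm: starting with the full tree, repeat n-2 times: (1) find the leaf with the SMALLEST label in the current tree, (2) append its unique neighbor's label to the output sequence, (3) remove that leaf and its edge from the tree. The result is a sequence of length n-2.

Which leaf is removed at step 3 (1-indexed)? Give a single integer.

Answer: 4

Derivation:
Step 1: current leaves = {1,5,6,9}. Remove leaf 1 (neighbor: 4).
Step 2: current leaves = {5,6,9}. Remove leaf 5 (neighbor: 4).
Step 3: current leaves = {4,6,9}. Remove leaf 4 (neighbor: 2).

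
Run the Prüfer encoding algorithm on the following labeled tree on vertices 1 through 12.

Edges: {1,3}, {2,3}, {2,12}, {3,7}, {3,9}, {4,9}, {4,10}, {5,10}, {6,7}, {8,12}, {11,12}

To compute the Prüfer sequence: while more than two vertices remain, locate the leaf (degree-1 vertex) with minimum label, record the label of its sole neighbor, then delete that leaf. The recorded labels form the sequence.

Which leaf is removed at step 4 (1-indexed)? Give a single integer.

Step 1: current leaves = {1,5,6,8,11}. Remove leaf 1 (neighbor: 3).
Step 2: current leaves = {5,6,8,11}. Remove leaf 5 (neighbor: 10).
Step 3: current leaves = {6,8,10,11}. Remove leaf 6 (neighbor: 7).
Step 4: current leaves = {7,8,10,11}. Remove leaf 7 (neighbor: 3).

Answer: 7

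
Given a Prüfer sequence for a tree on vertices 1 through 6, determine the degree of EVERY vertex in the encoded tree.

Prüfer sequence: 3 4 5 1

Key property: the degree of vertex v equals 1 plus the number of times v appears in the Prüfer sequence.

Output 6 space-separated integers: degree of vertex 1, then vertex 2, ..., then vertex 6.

Answer: 2 1 2 2 2 1

Derivation:
p_1 = 3: count[3] becomes 1
p_2 = 4: count[4] becomes 1
p_3 = 5: count[5] becomes 1
p_4 = 1: count[1] becomes 1
Degrees (1 + count): deg[1]=1+1=2, deg[2]=1+0=1, deg[3]=1+1=2, deg[4]=1+1=2, deg[5]=1+1=2, deg[6]=1+0=1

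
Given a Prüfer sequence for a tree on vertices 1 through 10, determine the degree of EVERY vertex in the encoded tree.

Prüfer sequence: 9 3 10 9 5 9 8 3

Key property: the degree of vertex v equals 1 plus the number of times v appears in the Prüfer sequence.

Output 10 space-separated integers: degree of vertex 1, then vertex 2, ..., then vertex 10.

p_1 = 9: count[9] becomes 1
p_2 = 3: count[3] becomes 1
p_3 = 10: count[10] becomes 1
p_4 = 9: count[9] becomes 2
p_5 = 5: count[5] becomes 1
p_6 = 9: count[9] becomes 3
p_7 = 8: count[8] becomes 1
p_8 = 3: count[3] becomes 2
Degrees (1 + count): deg[1]=1+0=1, deg[2]=1+0=1, deg[3]=1+2=3, deg[4]=1+0=1, deg[5]=1+1=2, deg[6]=1+0=1, deg[7]=1+0=1, deg[8]=1+1=2, deg[9]=1+3=4, deg[10]=1+1=2

Answer: 1 1 3 1 2 1 1 2 4 2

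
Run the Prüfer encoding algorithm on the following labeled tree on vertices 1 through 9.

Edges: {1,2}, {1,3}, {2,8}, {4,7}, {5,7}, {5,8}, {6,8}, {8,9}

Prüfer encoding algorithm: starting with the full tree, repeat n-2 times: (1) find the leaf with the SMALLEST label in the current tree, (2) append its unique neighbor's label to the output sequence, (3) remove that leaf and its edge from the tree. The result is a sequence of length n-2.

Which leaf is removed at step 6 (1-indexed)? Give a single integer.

Answer: 7

Derivation:
Step 1: current leaves = {3,4,6,9}. Remove leaf 3 (neighbor: 1).
Step 2: current leaves = {1,4,6,9}. Remove leaf 1 (neighbor: 2).
Step 3: current leaves = {2,4,6,9}. Remove leaf 2 (neighbor: 8).
Step 4: current leaves = {4,6,9}. Remove leaf 4 (neighbor: 7).
Step 5: current leaves = {6,7,9}. Remove leaf 6 (neighbor: 8).
Step 6: current leaves = {7,9}. Remove leaf 7 (neighbor: 5).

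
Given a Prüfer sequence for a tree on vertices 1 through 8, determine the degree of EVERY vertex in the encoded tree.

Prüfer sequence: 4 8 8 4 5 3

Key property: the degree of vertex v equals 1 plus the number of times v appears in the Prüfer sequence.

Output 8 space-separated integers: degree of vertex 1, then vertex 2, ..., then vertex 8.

p_1 = 4: count[4] becomes 1
p_2 = 8: count[8] becomes 1
p_3 = 8: count[8] becomes 2
p_4 = 4: count[4] becomes 2
p_5 = 5: count[5] becomes 1
p_6 = 3: count[3] becomes 1
Degrees (1 + count): deg[1]=1+0=1, deg[2]=1+0=1, deg[3]=1+1=2, deg[4]=1+2=3, deg[5]=1+1=2, deg[6]=1+0=1, deg[7]=1+0=1, deg[8]=1+2=3

Answer: 1 1 2 3 2 1 1 3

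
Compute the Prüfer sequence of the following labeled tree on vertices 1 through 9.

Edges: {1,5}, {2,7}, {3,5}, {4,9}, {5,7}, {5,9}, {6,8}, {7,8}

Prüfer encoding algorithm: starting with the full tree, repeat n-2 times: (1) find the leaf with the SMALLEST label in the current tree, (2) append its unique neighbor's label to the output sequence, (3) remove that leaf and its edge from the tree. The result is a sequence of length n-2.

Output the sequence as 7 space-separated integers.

Step 1: leaves = {1,2,3,4,6}. Remove smallest leaf 1, emit neighbor 5.
Step 2: leaves = {2,3,4,6}. Remove smallest leaf 2, emit neighbor 7.
Step 3: leaves = {3,4,6}. Remove smallest leaf 3, emit neighbor 5.
Step 4: leaves = {4,6}. Remove smallest leaf 4, emit neighbor 9.
Step 5: leaves = {6,9}. Remove smallest leaf 6, emit neighbor 8.
Step 6: leaves = {8,9}. Remove smallest leaf 8, emit neighbor 7.
Step 7: leaves = {7,9}. Remove smallest leaf 7, emit neighbor 5.
Done: 2 vertices remain (5, 9). Sequence = [5 7 5 9 8 7 5]

Answer: 5 7 5 9 8 7 5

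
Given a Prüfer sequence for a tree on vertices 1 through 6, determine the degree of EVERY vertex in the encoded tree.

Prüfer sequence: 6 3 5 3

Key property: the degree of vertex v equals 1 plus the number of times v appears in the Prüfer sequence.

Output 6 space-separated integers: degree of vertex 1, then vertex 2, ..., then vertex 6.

p_1 = 6: count[6] becomes 1
p_2 = 3: count[3] becomes 1
p_3 = 5: count[5] becomes 1
p_4 = 3: count[3] becomes 2
Degrees (1 + count): deg[1]=1+0=1, deg[2]=1+0=1, deg[3]=1+2=3, deg[4]=1+0=1, deg[5]=1+1=2, deg[6]=1+1=2

Answer: 1 1 3 1 2 2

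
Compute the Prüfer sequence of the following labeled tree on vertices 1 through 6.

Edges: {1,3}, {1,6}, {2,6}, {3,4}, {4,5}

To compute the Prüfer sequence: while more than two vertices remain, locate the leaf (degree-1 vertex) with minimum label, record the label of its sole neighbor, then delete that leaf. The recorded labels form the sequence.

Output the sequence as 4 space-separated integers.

Answer: 6 4 3 1

Derivation:
Step 1: leaves = {2,5}. Remove smallest leaf 2, emit neighbor 6.
Step 2: leaves = {5,6}. Remove smallest leaf 5, emit neighbor 4.
Step 3: leaves = {4,6}. Remove smallest leaf 4, emit neighbor 3.
Step 4: leaves = {3,6}. Remove smallest leaf 3, emit neighbor 1.
Done: 2 vertices remain (1, 6). Sequence = [6 4 3 1]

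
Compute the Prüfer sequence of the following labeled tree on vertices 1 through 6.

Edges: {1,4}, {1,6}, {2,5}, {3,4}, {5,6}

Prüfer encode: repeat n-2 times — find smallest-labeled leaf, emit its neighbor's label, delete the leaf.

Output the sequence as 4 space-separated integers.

Answer: 5 4 1 6

Derivation:
Step 1: leaves = {2,3}. Remove smallest leaf 2, emit neighbor 5.
Step 2: leaves = {3,5}. Remove smallest leaf 3, emit neighbor 4.
Step 3: leaves = {4,5}. Remove smallest leaf 4, emit neighbor 1.
Step 4: leaves = {1,5}. Remove smallest leaf 1, emit neighbor 6.
Done: 2 vertices remain (5, 6). Sequence = [5 4 1 6]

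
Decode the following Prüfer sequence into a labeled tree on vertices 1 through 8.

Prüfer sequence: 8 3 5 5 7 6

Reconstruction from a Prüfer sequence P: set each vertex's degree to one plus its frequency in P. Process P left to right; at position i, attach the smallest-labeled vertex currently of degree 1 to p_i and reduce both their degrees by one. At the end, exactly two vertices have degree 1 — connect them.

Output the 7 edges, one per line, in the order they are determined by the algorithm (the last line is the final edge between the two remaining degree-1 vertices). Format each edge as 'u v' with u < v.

Initial degrees: {1:1, 2:1, 3:2, 4:1, 5:3, 6:2, 7:2, 8:2}
Step 1: smallest deg-1 vertex = 1, p_1 = 8. Add edge {1,8}. Now deg[1]=0, deg[8]=1.
Step 2: smallest deg-1 vertex = 2, p_2 = 3. Add edge {2,3}. Now deg[2]=0, deg[3]=1.
Step 3: smallest deg-1 vertex = 3, p_3 = 5. Add edge {3,5}. Now deg[3]=0, deg[5]=2.
Step 4: smallest deg-1 vertex = 4, p_4 = 5. Add edge {4,5}. Now deg[4]=0, deg[5]=1.
Step 5: smallest deg-1 vertex = 5, p_5 = 7. Add edge {5,7}. Now deg[5]=0, deg[7]=1.
Step 6: smallest deg-1 vertex = 7, p_6 = 6. Add edge {6,7}. Now deg[7]=0, deg[6]=1.
Final: two remaining deg-1 vertices are 6, 8. Add edge {6,8}.

Answer: 1 8
2 3
3 5
4 5
5 7
6 7
6 8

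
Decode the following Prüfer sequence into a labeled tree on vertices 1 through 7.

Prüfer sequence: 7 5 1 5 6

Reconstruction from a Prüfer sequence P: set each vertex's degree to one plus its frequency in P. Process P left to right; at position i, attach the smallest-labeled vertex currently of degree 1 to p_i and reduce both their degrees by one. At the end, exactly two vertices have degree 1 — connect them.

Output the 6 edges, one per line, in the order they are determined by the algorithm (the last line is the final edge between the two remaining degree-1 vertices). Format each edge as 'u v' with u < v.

Initial degrees: {1:2, 2:1, 3:1, 4:1, 5:3, 6:2, 7:2}
Step 1: smallest deg-1 vertex = 2, p_1 = 7. Add edge {2,7}. Now deg[2]=0, deg[7]=1.
Step 2: smallest deg-1 vertex = 3, p_2 = 5. Add edge {3,5}. Now deg[3]=0, deg[5]=2.
Step 3: smallest deg-1 vertex = 4, p_3 = 1. Add edge {1,4}. Now deg[4]=0, deg[1]=1.
Step 4: smallest deg-1 vertex = 1, p_4 = 5. Add edge {1,5}. Now deg[1]=0, deg[5]=1.
Step 5: smallest deg-1 vertex = 5, p_5 = 6. Add edge {5,6}. Now deg[5]=0, deg[6]=1.
Final: two remaining deg-1 vertices are 6, 7. Add edge {6,7}.

Answer: 2 7
3 5
1 4
1 5
5 6
6 7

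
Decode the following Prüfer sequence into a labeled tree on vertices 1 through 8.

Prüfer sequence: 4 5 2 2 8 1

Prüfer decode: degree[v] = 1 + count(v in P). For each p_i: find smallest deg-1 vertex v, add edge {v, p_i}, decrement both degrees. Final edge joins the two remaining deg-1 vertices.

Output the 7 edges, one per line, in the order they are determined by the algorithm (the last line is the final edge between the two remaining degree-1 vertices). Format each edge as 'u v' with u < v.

Initial degrees: {1:2, 2:3, 3:1, 4:2, 5:2, 6:1, 7:1, 8:2}
Step 1: smallest deg-1 vertex = 3, p_1 = 4. Add edge {3,4}. Now deg[3]=0, deg[4]=1.
Step 2: smallest deg-1 vertex = 4, p_2 = 5. Add edge {4,5}. Now deg[4]=0, deg[5]=1.
Step 3: smallest deg-1 vertex = 5, p_3 = 2. Add edge {2,5}. Now deg[5]=0, deg[2]=2.
Step 4: smallest deg-1 vertex = 6, p_4 = 2. Add edge {2,6}. Now deg[6]=0, deg[2]=1.
Step 5: smallest deg-1 vertex = 2, p_5 = 8. Add edge {2,8}. Now deg[2]=0, deg[8]=1.
Step 6: smallest deg-1 vertex = 7, p_6 = 1. Add edge {1,7}. Now deg[7]=0, deg[1]=1.
Final: two remaining deg-1 vertices are 1, 8. Add edge {1,8}.

Answer: 3 4
4 5
2 5
2 6
2 8
1 7
1 8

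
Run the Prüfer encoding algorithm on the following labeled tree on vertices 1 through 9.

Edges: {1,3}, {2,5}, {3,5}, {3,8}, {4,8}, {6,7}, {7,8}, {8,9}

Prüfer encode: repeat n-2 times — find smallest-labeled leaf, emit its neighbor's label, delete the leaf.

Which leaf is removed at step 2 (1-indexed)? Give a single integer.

Step 1: current leaves = {1,2,4,6,9}. Remove leaf 1 (neighbor: 3).
Step 2: current leaves = {2,4,6,9}. Remove leaf 2 (neighbor: 5).

Answer: 2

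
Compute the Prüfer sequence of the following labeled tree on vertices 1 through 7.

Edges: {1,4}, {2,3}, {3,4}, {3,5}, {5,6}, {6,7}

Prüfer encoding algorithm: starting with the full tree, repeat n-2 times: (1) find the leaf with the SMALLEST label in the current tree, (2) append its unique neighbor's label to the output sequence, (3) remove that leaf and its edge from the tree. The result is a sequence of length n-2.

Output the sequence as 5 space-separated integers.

Step 1: leaves = {1,2,7}. Remove smallest leaf 1, emit neighbor 4.
Step 2: leaves = {2,4,7}. Remove smallest leaf 2, emit neighbor 3.
Step 3: leaves = {4,7}. Remove smallest leaf 4, emit neighbor 3.
Step 4: leaves = {3,7}. Remove smallest leaf 3, emit neighbor 5.
Step 5: leaves = {5,7}. Remove smallest leaf 5, emit neighbor 6.
Done: 2 vertices remain (6, 7). Sequence = [4 3 3 5 6]

Answer: 4 3 3 5 6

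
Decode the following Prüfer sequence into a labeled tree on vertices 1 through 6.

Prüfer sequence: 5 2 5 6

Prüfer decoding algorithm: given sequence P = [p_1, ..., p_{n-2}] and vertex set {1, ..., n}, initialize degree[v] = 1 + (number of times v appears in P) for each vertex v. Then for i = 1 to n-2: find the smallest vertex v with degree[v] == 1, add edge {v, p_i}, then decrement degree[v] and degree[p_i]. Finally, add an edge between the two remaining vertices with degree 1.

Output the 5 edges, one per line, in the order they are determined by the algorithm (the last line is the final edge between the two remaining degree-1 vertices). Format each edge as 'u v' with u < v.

Initial degrees: {1:1, 2:2, 3:1, 4:1, 5:3, 6:2}
Step 1: smallest deg-1 vertex = 1, p_1 = 5. Add edge {1,5}. Now deg[1]=0, deg[5]=2.
Step 2: smallest deg-1 vertex = 3, p_2 = 2. Add edge {2,3}. Now deg[3]=0, deg[2]=1.
Step 3: smallest deg-1 vertex = 2, p_3 = 5. Add edge {2,5}. Now deg[2]=0, deg[5]=1.
Step 4: smallest deg-1 vertex = 4, p_4 = 6. Add edge {4,6}. Now deg[4]=0, deg[6]=1.
Final: two remaining deg-1 vertices are 5, 6. Add edge {5,6}.

Answer: 1 5
2 3
2 5
4 6
5 6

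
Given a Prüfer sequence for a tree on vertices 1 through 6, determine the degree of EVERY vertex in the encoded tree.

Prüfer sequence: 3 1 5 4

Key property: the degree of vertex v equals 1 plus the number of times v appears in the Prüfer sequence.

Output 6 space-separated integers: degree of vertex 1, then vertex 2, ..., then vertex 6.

Answer: 2 1 2 2 2 1

Derivation:
p_1 = 3: count[3] becomes 1
p_2 = 1: count[1] becomes 1
p_3 = 5: count[5] becomes 1
p_4 = 4: count[4] becomes 1
Degrees (1 + count): deg[1]=1+1=2, deg[2]=1+0=1, deg[3]=1+1=2, deg[4]=1+1=2, deg[5]=1+1=2, deg[6]=1+0=1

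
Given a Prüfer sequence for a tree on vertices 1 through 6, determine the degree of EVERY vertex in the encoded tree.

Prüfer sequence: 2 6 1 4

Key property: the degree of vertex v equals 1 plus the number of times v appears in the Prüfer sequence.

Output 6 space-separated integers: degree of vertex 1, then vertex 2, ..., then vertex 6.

p_1 = 2: count[2] becomes 1
p_2 = 6: count[6] becomes 1
p_3 = 1: count[1] becomes 1
p_4 = 4: count[4] becomes 1
Degrees (1 + count): deg[1]=1+1=2, deg[2]=1+1=2, deg[3]=1+0=1, deg[4]=1+1=2, deg[5]=1+0=1, deg[6]=1+1=2

Answer: 2 2 1 2 1 2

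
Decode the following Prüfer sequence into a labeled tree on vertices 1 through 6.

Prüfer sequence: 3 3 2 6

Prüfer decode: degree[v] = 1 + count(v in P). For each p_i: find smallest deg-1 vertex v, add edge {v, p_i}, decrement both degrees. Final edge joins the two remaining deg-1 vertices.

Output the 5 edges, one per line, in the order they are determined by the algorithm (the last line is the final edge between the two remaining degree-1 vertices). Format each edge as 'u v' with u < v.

Answer: 1 3
3 4
2 3
2 6
5 6

Derivation:
Initial degrees: {1:1, 2:2, 3:3, 4:1, 5:1, 6:2}
Step 1: smallest deg-1 vertex = 1, p_1 = 3. Add edge {1,3}. Now deg[1]=0, deg[3]=2.
Step 2: smallest deg-1 vertex = 4, p_2 = 3. Add edge {3,4}. Now deg[4]=0, deg[3]=1.
Step 3: smallest deg-1 vertex = 3, p_3 = 2. Add edge {2,3}. Now deg[3]=0, deg[2]=1.
Step 4: smallest deg-1 vertex = 2, p_4 = 6. Add edge {2,6}. Now deg[2]=0, deg[6]=1.
Final: two remaining deg-1 vertices are 5, 6. Add edge {5,6}.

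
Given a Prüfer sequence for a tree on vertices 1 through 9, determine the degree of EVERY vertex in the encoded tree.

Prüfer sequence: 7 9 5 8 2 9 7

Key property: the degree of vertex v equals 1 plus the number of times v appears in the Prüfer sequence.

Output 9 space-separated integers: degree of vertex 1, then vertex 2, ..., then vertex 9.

p_1 = 7: count[7] becomes 1
p_2 = 9: count[9] becomes 1
p_3 = 5: count[5] becomes 1
p_4 = 8: count[8] becomes 1
p_5 = 2: count[2] becomes 1
p_6 = 9: count[9] becomes 2
p_7 = 7: count[7] becomes 2
Degrees (1 + count): deg[1]=1+0=1, deg[2]=1+1=2, deg[3]=1+0=1, deg[4]=1+0=1, deg[5]=1+1=2, deg[6]=1+0=1, deg[7]=1+2=3, deg[8]=1+1=2, deg[9]=1+2=3

Answer: 1 2 1 1 2 1 3 2 3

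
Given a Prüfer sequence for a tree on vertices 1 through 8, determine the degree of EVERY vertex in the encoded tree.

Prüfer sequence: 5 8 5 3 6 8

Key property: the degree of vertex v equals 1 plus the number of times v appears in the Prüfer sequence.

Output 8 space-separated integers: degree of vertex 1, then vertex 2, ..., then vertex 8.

p_1 = 5: count[5] becomes 1
p_2 = 8: count[8] becomes 1
p_3 = 5: count[5] becomes 2
p_4 = 3: count[3] becomes 1
p_5 = 6: count[6] becomes 1
p_6 = 8: count[8] becomes 2
Degrees (1 + count): deg[1]=1+0=1, deg[2]=1+0=1, deg[3]=1+1=2, deg[4]=1+0=1, deg[5]=1+2=3, deg[6]=1+1=2, deg[7]=1+0=1, deg[8]=1+2=3

Answer: 1 1 2 1 3 2 1 3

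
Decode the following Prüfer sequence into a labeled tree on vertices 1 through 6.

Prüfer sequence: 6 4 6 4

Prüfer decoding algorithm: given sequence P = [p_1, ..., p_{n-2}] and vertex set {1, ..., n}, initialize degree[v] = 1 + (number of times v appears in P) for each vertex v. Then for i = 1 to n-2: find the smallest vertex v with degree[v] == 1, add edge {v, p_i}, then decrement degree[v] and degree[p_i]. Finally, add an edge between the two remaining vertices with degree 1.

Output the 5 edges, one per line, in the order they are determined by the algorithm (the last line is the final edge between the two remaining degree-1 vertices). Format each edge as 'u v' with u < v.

Answer: 1 6
2 4
3 6
4 5
4 6

Derivation:
Initial degrees: {1:1, 2:1, 3:1, 4:3, 5:1, 6:3}
Step 1: smallest deg-1 vertex = 1, p_1 = 6. Add edge {1,6}. Now deg[1]=0, deg[6]=2.
Step 2: smallest deg-1 vertex = 2, p_2 = 4. Add edge {2,4}. Now deg[2]=0, deg[4]=2.
Step 3: smallest deg-1 vertex = 3, p_3 = 6. Add edge {3,6}. Now deg[3]=0, deg[6]=1.
Step 4: smallest deg-1 vertex = 5, p_4 = 4. Add edge {4,5}. Now deg[5]=0, deg[4]=1.
Final: two remaining deg-1 vertices are 4, 6. Add edge {4,6}.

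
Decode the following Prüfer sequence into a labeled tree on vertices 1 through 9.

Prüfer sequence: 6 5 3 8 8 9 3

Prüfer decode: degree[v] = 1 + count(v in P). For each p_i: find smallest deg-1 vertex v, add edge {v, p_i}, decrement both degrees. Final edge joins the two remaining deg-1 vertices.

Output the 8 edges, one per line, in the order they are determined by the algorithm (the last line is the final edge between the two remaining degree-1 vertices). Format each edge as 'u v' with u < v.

Initial degrees: {1:1, 2:1, 3:3, 4:1, 5:2, 6:2, 7:1, 8:3, 9:2}
Step 1: smallest deg-1 vertex = 1, p_1 = 6. Add edge {1,6}. Now deg[1]=0, deg[6]=1.
Step 2: smallest deg-1 vertex = 2, p_2 = 5. Add edge {2,5}. Now deg[2]=0, deg[5]=1.
Step 3: smallest deg-1 vertex = 4, p_3 = 3. Add edge {3,4}. Now deg[4]=0, deg[3]=2.
Step 4: smallest deg-1 vertex = 5, p_4 = 8. Add edge {5,8}. Now deg[5]=0, deg[8]=2.
Step 5: smallest deg-1 vertex = 6, p_5 = 8. Add edge {6,8}. Now deg[6]=0, deg[8]=1.
Step 6: smallest deg-1 vertex = 7, p_6 = 9. Add edge {7,9}. Now deg[7]=0, deg[9]=1.
Step 7: smallest deg-1 vertex = 8, p_7 = 3. Add edge {3,8}. Now deg[8]=0, deg[3]=1.
Final: two remaining deg-1 vertices are 3, 9. Add edge {3,9}.

Answer: 1 6
2 5
3 4
5 8
6 8
7 9
3 8
3 9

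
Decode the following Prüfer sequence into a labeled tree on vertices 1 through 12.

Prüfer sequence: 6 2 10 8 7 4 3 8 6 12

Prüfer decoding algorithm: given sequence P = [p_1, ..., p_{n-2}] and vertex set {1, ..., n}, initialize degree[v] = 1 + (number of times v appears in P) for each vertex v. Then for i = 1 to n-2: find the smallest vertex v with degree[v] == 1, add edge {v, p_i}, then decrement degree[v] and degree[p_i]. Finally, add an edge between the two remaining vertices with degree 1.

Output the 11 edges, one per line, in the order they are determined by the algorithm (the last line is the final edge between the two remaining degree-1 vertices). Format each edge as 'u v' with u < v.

Initial degrees: {1:1, 2:2, 3:2, 4:2, 5:1, 6:3, 7:2, 8:3, 9:1, 10:2, 11:1, 12:2}
Step 1: smallest deg-1 vertex = 1, p_1 = 6. Add edge {1,6}. Now deg[1]=0, deg[6]=2.
Step 2: smallest deg-1 vertex = 5, p_2 = 2. Add edge {2,5}. Now deg[5]=0, deg[2]=1.
Step 3: smallest deg-1 vertex = 2, p_3 = 10. Add edge {2,10}. Now deg[2]=0, deg[10]=1.
Step 4: smallest deg-1 vertex = 9, p_4 = 8. Add edge {8,9}. Now deg[9]=0, deg[8]=2.
Step 5: smallest deg-1 vertex = 10, p_5 = 7. Add edge {7,10}. Now deg[10]=0, deg[7]=1.
Step 6: smallest deg-1 vertex = 7, p_6 = 4. Add edge {4,7}. Now deg[7]=0, deg[4]=1.
Step 7: smallest deg-1 vertex = 4, p_7 = 3. Add edge {3,4}. Now deg[4]=0, deg[3]=1.
Step 8: smallest deg-1 vertex = 3, p_8 = 8. Add edge {3,8}. Now deg[3]=0, deg[8]=1.
Step 9: smallest deg-1 vertex = 8, p_9 = 6. Add edge {6,8}. Now deg[8]=0, deg[6]=1.
Step 10: smallest deg-1 vertex = 6, p_10 = 12. Add edge {6,12}. Now deg[6]=0, deg[12]=1.
Final: two remaining deg-1 vertices are 11, 12. Add edge {11,12}.

Answer: 1 6
2 5
2 10
8 9
7 10
4 7
3 4
3 8
6 8
6 12
11 12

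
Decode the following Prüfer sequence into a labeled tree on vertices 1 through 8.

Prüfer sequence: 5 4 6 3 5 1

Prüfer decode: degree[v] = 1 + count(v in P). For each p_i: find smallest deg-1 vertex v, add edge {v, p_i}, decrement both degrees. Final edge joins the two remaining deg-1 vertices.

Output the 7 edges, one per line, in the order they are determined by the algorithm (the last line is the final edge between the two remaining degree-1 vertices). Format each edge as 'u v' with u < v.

Answer: 2 5
4 7
4 6
3 6
3 5
1 5
1 8

Derivation:
Initial degrees: {1:2, 2:1, 3:2, 4:2, 5:3, 6:2, 7:1, 8:1}
Step 1: smallest deg-1 vertex = 2, p_1 = 5. Add edge {2,5}. Now deg[2]=0, deg[5]=2.
Step 2: smallest deg-1 vertex = 7, p_2 = 4. Add edge {4,7}. Now deg[7]=0, deg[4]=1.
Step 3: smallest deg-1 vertex = 4, p_3 = 6. Add edge {4,6}. Now deg[4]=0, deg[6]=1.
Step 4: smallest deg-1 vertex = 6, p_4 = 3. Add edge {3,6}. Now deg[6]=0, deg[3]=1.
Step 5: smallest deg-1 vertex = 3, p_5 = 5. Add edge {3,5}. Now deg[3]=0, deg[5]=1.
Step 6: smallest deg-1 vertex = 5, p_6 = 1. Add edge {1,5}. Now deg[5]=0, deg[1]=1.
Final: two remaining deg-1 vertices are 1, 8. Add edge {1,8}.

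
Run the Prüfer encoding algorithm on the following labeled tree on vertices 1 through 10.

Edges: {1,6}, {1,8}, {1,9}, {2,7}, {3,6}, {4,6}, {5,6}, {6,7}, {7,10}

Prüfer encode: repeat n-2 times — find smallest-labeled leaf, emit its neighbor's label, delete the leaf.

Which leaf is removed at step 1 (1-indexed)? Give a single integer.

Answer: 2

Derivation:
Step 1: current leaves = {2,3,4,5,8,9,10}. Remove leaf 2 (neighbor: 7).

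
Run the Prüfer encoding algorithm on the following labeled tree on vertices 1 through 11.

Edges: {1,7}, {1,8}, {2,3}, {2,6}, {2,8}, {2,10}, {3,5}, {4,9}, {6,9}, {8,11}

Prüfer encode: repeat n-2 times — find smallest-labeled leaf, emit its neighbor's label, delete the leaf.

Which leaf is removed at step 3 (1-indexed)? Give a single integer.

Step 1: current leaves = {4,5,7,10,11}. Remove leaf 4 (neighbor: 9).
Step 2: current leaves = {5,7,9,10,11}. Remove leaf 5 (neighbor: 3).
Step 3: current leaves = {3,7,9,10,11}. Remove leaf 3 (neighbor: 2).

Answer: 3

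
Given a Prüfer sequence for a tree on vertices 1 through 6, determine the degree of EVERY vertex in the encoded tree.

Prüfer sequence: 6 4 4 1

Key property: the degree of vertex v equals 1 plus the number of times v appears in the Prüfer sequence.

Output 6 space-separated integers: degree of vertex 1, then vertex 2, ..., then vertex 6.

Answer: 2 1 1 3 1 2

Derivation:
p_1 = 6: count[6] becomes 1
p_2 = 4: count[4] becomes 1
p_3 = 4: count[4] becomes 2
p_4 = 1: count[1] becomes 1
Degrees (1 + count): deg[1]=1+1=2, deg[2]=1+0=1, deg[3]=1+0=1, deg[4]=1+2=3, deg[5]=1+0=1, deg[6]=1+1=2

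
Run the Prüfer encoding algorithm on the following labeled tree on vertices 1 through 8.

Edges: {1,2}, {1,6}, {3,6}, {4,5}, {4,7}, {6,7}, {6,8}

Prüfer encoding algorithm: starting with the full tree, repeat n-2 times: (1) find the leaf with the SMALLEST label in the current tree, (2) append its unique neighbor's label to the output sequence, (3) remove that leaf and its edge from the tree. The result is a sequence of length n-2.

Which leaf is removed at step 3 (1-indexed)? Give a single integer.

Answer: 3

Derivation:
Step 1: current leaves = {2,3,5,8}. Remove leaf 2 (neighbor: 1).
Step 2: current leaves = {1,3,5,8}. Remove leaf 1 (neighbor: 6).
Step 3: current leaves = {3,5,8}. Remove leaf 3 (neighbor: 6).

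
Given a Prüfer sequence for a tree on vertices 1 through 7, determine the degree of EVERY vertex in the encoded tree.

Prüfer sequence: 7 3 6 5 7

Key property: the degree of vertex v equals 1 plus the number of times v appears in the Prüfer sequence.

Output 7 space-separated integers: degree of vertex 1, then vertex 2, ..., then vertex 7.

p_1 = 7: count[7] becomes 1
p_2 = 3: count[3] becomes 1
p_3 = 6: count[6] becomes 1
p_4 = 5: count[5] becomes 1
p_5 = 7: count[7] becomes 2
Degrees (1 + count): deg[1]=1+0=1, deg[2]=1+0=1, deg[3]=1+1=2, deg[4]=1+0=1, deg[5]=1+1=2, deg[6]=1+1=2, deg[7]=1+2=3

Answer: 1 1 2 1 2 2 3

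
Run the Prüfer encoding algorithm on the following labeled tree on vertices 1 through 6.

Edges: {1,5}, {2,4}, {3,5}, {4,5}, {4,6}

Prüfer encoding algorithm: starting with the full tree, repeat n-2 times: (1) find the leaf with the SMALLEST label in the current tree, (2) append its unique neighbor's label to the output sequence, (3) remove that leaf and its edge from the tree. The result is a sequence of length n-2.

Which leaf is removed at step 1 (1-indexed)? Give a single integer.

Step 1: current leaves = {1,2,3,6}. Remove leaf 1 (neighbor: 5).

Answer: 1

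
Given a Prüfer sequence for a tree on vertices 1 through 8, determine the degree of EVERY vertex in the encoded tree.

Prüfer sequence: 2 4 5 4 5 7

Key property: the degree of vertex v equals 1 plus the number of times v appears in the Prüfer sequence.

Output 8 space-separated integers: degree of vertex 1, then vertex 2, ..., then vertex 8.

p_1 = 2: count[2] becomes 1
p_2 = 4: count[4] becomes 1
p_3 = 5: count[5] becomes 1
p_4 = 4: count[4] becomes 2
p_5 = 5: count[5] becomes 2
p_6 = 7: count[7] becomes 1
Degrees (1 + count): deg[1]=1+0=1, deg[2]=1+1=2, deg[3]=1+0=1, deg[4]=1+2=3, deg[5]=1+2=3, deg[6]=1+0=1, deg[7]=1+1=2, deg[8]=1+0=1

Answer: 1 2 1 3 3 1 2 1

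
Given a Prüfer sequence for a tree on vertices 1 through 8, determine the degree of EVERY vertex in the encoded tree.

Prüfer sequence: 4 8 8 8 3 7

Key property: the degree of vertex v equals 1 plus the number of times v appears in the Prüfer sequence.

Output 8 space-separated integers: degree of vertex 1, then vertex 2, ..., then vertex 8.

Answer: 1 1 2 2 1 1 2 4

Derivation:
p_1 = 4: count[4] becomes 1
p_2 = 8: count[8] becomes 1
p_3 = 8: count[8] becomes 2
p_4 = 8: count[8] becomes 3
p_5 = 3: count[3] becomes 1
p_6 = 7: count[7] becomes 1
Degrees (1 + count): deg[1]=1+0=1, deg[2]=1+0=1, deg[3]=1+1=2, deg[4]=1+1=2, deg[5]=1+0=1, deg[6]=1+0=1, deg[7]=1+1=2, deg[8]=1+3=4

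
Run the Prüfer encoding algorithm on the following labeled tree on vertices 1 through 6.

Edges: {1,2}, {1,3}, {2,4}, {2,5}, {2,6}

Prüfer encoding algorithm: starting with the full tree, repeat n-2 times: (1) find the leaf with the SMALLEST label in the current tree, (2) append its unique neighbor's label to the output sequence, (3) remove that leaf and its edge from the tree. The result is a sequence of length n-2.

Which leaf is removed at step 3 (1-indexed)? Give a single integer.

Step 1: current leaves = {3,4,5,6}. Remove leaf 3 (neighbor: 1).
Step 2: current leaves = {1,4,5,6}. Remove leaf 1 (neighbor: 2).
Step 3: current leaves = {4,5,6}. Remove leaf 4 (neighbor: 2).

Answer: 4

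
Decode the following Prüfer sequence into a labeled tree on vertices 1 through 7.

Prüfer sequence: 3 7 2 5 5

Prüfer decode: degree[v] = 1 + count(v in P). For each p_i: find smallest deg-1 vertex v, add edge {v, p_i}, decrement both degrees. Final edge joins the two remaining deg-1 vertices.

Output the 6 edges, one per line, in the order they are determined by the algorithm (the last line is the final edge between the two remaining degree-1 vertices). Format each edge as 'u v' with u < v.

Answer: 1 3
3 7
2 4
2 5
5 6
5 7

Derivation:
Initial degrees: {1:1, 2:2, 3:2, 4:1, 5:3, 6:1, 7:2}
Step 1: smallest deg-1 vertex = 1, p_1 = 3. Add edge {1,3}. Now deg[1]=0, deg[3]=1.
Step 2: smallest deg-1 vertex = 3, p_2 = 7. Add edge {3,7}. Now deg[3]=0, deg[7]=1.
Step 3: smallest deg-1 vertex = 4, p_3 = 2. Add edge {2,4}. Now deg[4]=0, deg[2]=1.
Step 4: smallest deg-1 vertex = 2, p_4 = 5. Add edge {2,5}. Now deg[2]=0, deg[5]=2.
Step 5: smallest deg-1 vertex = 6, p_5 = 5. Add edge {5,6}. Now deg[6]=0, deg[5]=1.
Final: two remaining deg-1 vertices are 5, 7. Add edge {5,7}.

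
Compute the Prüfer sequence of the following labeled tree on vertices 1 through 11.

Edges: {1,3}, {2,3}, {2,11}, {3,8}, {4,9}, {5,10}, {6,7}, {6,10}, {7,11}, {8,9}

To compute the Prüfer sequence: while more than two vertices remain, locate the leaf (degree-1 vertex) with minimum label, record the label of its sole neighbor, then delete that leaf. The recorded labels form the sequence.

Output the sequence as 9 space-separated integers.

Answer: 3 9 10 8 3 2 11 6 7

Derivation:
Step 1: leaves = {1,4,5}. Remove smallest leaf 1, emit neighbor 3.
Step 2: leaves = {4,5}. Remove smallest leaf 4, emit neighbor 9.
Step 3: leaves = {5,9}. Remove smallest leaf 5, emit neighbor 10.
Step 4: leaves = {9,10}. Remove smallest leaf 9, emit neighbor 8.
Step 5: leaves = {8,10}. Remove smallest leaf 8, emit neighbor 3.
Step 6: leaves = {3,10}. Remove smallest leaf 3, emit neighbor 2.
Step 7: leaves = {2,10}. Remove smallest leaf 2, emit neighbor 11.
Step 8: leaves = {10,11}. Remove smallest leaf 10, emit neighbor 6.
Step 9: leaves = {6,11}. Remove smallest leaf 6, emit neighbor 7.
Done: 2 vertices remain (7, 11). Sequence = [3 9 10 8 3 2 11 6 7]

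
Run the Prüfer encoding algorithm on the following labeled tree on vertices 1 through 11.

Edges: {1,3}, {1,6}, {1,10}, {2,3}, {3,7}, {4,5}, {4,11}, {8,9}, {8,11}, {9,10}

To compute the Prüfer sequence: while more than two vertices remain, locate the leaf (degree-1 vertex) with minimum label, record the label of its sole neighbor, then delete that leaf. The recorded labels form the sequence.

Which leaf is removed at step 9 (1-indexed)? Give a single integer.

Step 1: current leaves = {2,5,6,7}. Remove leaf 2 (neighbor: 3).
Step 2: current leaves = {5,6,7}. Remove leaf 5 (neighbor: 4).
Step 3: current leaves = {4,6,7}. Remove leaf 4 (neighbor: 11).
Step 4: current leaves = {6,7,11}. Remove leaf 6 (neighbor: 1).
Step 5: current leaves = {7,11}. Remove leaf 7 (neighbor: 3).
Step 6: current leaves = {3,11}. Remove leaf 3 (neighbor: 1).
Step 7: current leaves = {1,11}. Remove leaf 1 (neighbor: 10).
Step 8: current leaves = {10,11}. Remove leaf 10 (neighbor: 9).
Step 9: current leaves = {9,11}. Remove leaf 9 (neighbor: 8).

Answer: 9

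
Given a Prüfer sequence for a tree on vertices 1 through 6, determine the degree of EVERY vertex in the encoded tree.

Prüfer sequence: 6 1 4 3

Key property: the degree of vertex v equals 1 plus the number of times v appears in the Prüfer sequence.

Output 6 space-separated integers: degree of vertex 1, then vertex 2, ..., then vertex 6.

p_1 = 6: count[6] becomes 1
p_2 = 1: count[1] becomes 1
p_3 = 4: count[4] becomes 1
p_4 = 3: count[3] becomes 1
Degrees (1 + count): deg[1]=1+1=2, deg[2]=1+0=1, deg[3]=1+1=2, deg[4]=1+1=2, deg[5]=1+0=1, deg[6]=1+1=2

Answer: 2 1 2 2 1 2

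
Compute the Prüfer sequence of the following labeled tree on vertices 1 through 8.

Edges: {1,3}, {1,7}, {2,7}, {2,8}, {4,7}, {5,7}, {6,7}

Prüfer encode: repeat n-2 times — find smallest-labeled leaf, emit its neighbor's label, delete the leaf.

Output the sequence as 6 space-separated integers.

Answer: 1 7 7 7 7 2

Derivation:
Step 1: leaves = {3,4,5,6,8}. Remove smallest leaf 3, emit neighbor 1.
Step 2: leaves = {1,4,5,6,8}. Remove smallest leaf 1, emit neighbor 7.
Step 3: leaves = {4,5,6,8}. Remove smallest leaf 4, emit neighbor 7.
Step 4: leaves = {5,6,8}. Remove smallest leaf 5, emit neighbor 7.
Step 5: leaves = {6,8}. Remove smallest leaf 6, emit neighbor 7.
Step 6: leaves = {7,8}. Remove smallest leaf 7, emit neighbor 2.
Done: 2 vertices remain (2, 8). Sequence = [1 7 7 7 7 2]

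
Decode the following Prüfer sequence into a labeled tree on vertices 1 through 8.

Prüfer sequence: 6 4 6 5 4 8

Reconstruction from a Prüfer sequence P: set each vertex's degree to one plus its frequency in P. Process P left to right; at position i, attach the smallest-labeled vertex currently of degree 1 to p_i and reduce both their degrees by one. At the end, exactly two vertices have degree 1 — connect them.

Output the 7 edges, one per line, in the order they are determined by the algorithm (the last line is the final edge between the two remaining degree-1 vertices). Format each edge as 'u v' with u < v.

Initial degrees: {1:1, 2:1, 3:1, 4:3, 5:2, 6:3, 7:1, 8:2}
Step 1: smallest deg-1 vertex = 1, p_1 = 6. Add edge {1,6}. Now deg[1]=0, deg[6]=2.
Step 2: smallest deg-1 vertex = 2, p_2 = 4. Add edge {2,4}. Now deg[2]=0, deg[4]=2.
Step 3: smallest deg-1 vertex = 3, p_3 = 6. Add edge {3,6}. Now deg[3]=0, deg[6]=1.
Step 4: smallest deg-1 vertex = 6, p_4 = 5. Add edge {5,6}. Now deg[6]=0, deg[5]=1.
Step 5: smallest deg-1 vertex = 5, p_5 = 4. Add edge {4,5}. Now deg[5]=0, deg[4]=1.
Step 6: smallest deg-1 vertex = 4, p_6 = 8. Add edge {4,8}. Now deg[4]=0, deg[8]=1.
Final: two remaining deg-1 vertices are 7, 8. Add edge {7,8}.

Answer: 1 6
2 4
3 6
5 6
4 5
4 8
7 8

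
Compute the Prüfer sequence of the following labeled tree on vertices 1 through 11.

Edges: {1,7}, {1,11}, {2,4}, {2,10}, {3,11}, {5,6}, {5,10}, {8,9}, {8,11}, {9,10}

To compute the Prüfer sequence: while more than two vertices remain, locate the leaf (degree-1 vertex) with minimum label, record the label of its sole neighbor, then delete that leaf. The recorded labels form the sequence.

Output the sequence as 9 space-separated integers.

Answer: 11 2 10 5 10 1 11 9 8

Derivation:
Step 1: leaves = {3,4,6,7}. Remove smallest leaf 3, emit neighbor 11.
Step 2: leaves = {4,6,7}. Remove smallest leaf 4, emit neighbor 2.
Step 3: leaves = {2,6,7}. Remove smallest leaf 2, emit neighbor 10.
Step 4: leaves = {6,7}. Remove smallest leaf 6, emit neighbor 5.
Step 5: leaves = {5,7}. Remove smallest leaf 5, emit neighbor 10.
Step 6: leaves = {7,10}. Remove smallest leaf 7, emit neighbor 1.
Step 7: leaves = {1,10}. Remove smallest leaf 1, emit neighbor 11.
Step 8: leaves = {10,11}. Remove smallest leaf 10, emit neighbor 9.
Step 9: leaves = {9,11}. Remove smallest leaf 9, emit neighbor 8.
Done: 2 vertices remain (8, 11). Sequence = [11 2 10 5 10 1 11 9 8]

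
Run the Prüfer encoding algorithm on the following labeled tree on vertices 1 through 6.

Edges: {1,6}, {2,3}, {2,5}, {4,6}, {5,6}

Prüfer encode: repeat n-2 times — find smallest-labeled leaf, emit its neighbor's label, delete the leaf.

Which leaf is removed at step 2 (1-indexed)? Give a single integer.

Answer: 3

Derivation:
Step 1: current leaves = {1,3,4}. Remove leaf 1 (neighbor: 6).
Step 2: current leaves = {3,4}. Remove leaf 3 (neighbor: 2).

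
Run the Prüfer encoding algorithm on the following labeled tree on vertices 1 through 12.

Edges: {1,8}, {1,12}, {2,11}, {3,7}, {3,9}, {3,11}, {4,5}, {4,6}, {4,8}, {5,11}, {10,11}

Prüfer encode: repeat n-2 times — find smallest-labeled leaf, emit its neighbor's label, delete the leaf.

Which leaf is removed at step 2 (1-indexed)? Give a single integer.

Step 1: current leaves = {2,6,7,9,10,12}. Remove leaf 2 (neighbor: 11).
Step 2: current leaves = {6,7,9,10,12}. Remove leaf 6 (neighbor: 4).

Answer: 6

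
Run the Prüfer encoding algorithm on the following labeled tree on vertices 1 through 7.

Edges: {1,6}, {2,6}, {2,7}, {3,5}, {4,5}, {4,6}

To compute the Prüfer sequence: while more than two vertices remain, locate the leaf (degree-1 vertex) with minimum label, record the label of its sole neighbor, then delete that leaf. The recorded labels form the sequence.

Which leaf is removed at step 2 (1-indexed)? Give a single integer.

Step 1: current leaves = {1,3,7}. Remove leaf 1 (neighbor: 6).
Step 2: current leaves = {3,7}. Remove leaf 3 (neighbor: 5).

Answer: 3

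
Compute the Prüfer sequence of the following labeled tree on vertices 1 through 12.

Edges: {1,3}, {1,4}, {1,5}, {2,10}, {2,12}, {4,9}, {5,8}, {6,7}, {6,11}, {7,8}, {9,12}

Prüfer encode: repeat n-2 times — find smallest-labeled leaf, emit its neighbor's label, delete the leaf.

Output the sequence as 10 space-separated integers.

Step 1: leaves = {3,10,11}. Remove smallest leaf 3, emit neighbor 1.
Step 2: leaves = {10,11}. Remove smallest leaf 10, emit neighbor 2.
Step 3: leaves = {2,11}. Remove smallest leaf 2, emit neighbor 12.
Step 4: leaves = {11,12}. Remove smallest leaf 11, emit neighbor 6.
Step 5: leaves = {6,12}. Remove smallest leaf 6, emit neighbor 7.
Step 6: leaves = {7,12}. Remove smallest leaf 7, emit neighbor 8.
Step 7: leaves = {8,12}. Remove smallest leaf 8, emit neighbor 5.
Step 8: leaves = {5,12}. Remove smallest leaf 5, emit neighbor 1.
Step 9: leaves = {1,12}. Remove smallest leaf 1, emit neighbor 4.
Step 10: leaves = {4,12}. Remove smallest leaf 4, emit neighbor 9.
Done: 2 vertices remain (9, 12). Sequence = [1 2 12 6 7 8 5 1 4 9]

Answer: 1 2 12 6 7 8 5 1 4 9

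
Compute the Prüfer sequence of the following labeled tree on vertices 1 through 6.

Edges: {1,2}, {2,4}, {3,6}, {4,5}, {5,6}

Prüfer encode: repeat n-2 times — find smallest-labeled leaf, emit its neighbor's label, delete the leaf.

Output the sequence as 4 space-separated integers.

Answer: 2 4 6 5

Derivation:
Step 1: leaves = {1,3}. Remove smallest leaf 1, emit neighbor 2.
Step 2: leaves = {2,3}. Remove smallest leaf 2, emit neighbor 4.
Step 3: leaves = {3,4}. Remove smallest leaf 3, emit neighbor 6.
Step 4: leaves = {4,6}. Remove smallest leaf 4, emit neighbor 5.
Done: 2 vertices remain (5, 6). Sequence = [2 4 6 5]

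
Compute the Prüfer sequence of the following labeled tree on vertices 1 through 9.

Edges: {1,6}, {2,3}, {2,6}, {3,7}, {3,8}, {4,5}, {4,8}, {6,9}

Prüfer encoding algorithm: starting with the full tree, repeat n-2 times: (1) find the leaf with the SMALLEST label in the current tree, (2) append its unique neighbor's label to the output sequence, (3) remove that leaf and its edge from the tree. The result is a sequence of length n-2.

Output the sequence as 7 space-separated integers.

Step 1: leaves = {1,5,7,9}. Remove smallest leaf 1, emit neighbor 6.
Step 2: leaves = {5,7,9}. Remove smallest leaf 5, emit neighbor 4.
Step 3: leaves = {4,7,9}. Remove smallest leaf 4, emit neighbor 8.
Step 4: leaves = {7,8,9}. Remove smallest leaf 7, emit neighbor 3.
Step 5: leaves = {8,9}. Remove smallest leaf 8, emit neighbor 3.
Step 6: leaves = {3,9}. Remove smallest leaf 3, emit neighbor 2.
Step 7: leaves = {2,9}. Remove smallest leaf 2, emit neighbor 6.
Done: 2 vertices remain (6, 9). Sequence = [6 4 8 3 3 2 6]

Answer: 6 4 8 3 3 2 6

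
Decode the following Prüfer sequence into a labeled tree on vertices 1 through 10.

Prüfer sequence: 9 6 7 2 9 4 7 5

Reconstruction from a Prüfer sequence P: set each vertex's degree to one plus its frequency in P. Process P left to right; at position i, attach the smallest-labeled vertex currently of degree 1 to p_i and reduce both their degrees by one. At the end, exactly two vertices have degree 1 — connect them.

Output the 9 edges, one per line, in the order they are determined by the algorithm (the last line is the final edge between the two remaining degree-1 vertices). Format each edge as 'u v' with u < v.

Initial degrees: {1:1, 2:2, 3:1, 4:2, 5:2, 6:2, 7:3, 8:1, 9:3, 10:1}
Step 1: smallest deg-1 vertex = 1, p_1 = 9. Add edge {1,9}. Now deg[1]=0, deg[9]=2.
Step 2: smallest deg-1 vertex = 3, p_2 = 6. Add edge {3,6}. Now deg[3]=0, deg[6]=1.
Step 3: smallest deg-1 vertex = 6, p_3 = 7. Add edge {6,7}. Now deg[6]=0, deg[7]=2.
Step 4: smallest deg-1 vertex = 8, p_4 = 2. Add edge {2,8}. Now deg[8]=0, deg[2]=1.
Step 5: smallest deg-1 vertex = 2, p_5 = 9. Add edge {2,9}. Now deg[2]=0, deg[9]=1.
Step 6: smallest deg-1 vertex = 9, p_6 = 4. Add edge {4,9}. Now deg[9]=0, deg[4]=1.
Step 7: smallest deg-1 vertex = 4, p_7 = 7. Add edge {4,7}. Now deg[4]=0, deg[7]=1.
Step 8: smallest deg-1 vertex = 7, p_8 = 5. Add edge {5,7}. Now deg[7]=0, deg[5]=1.
Final: two remaining deg-1 vertices are 5, 10. Add edge {5,10}.

Answer: 1 9
3 6
6 7
2 8
2 9
4 9
4 7
5 7
5 10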